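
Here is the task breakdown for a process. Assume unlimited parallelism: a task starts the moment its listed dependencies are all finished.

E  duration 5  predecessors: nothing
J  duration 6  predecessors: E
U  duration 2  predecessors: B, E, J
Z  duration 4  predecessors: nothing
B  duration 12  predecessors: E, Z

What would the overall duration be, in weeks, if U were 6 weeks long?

Baseline: E→B→U = 5+12+2 = 19 → 19 weeks.
Since U is critical, the +4 change carries straight to that chain (now 23 weeks).
That remains the longest chain; total 23 weeks.

23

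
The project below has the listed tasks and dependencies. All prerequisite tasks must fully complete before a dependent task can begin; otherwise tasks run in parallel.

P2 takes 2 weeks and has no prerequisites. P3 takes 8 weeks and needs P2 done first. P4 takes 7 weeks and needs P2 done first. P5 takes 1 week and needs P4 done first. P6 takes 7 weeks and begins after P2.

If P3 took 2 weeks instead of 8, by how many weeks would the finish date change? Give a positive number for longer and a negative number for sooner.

The binding path is P2→P3 = 2+8 = 10; finish at 10 weeks.
P3 is on the critical path; changing it to 2 makes that path 4 weeks.
Now P2→P4→P5 = 2+7+1 = 10 is longest, so the finish becomes 10 weeks.
Change in finish: 10 − 10 = +0 weeks.

0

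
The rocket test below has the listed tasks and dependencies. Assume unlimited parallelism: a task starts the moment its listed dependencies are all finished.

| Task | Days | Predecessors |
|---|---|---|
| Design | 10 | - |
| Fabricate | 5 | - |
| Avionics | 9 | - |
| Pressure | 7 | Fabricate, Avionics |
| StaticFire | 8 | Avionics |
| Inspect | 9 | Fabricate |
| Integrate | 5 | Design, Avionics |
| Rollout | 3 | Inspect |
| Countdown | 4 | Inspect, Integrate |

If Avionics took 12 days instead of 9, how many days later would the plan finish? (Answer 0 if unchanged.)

Actual critical path: Design→Integrate→Countdown = 10+5+4 = 19 ⇒ 19 days.
Avionics is off the critical path — its longest chain is 18 days, giving 1 of slack.
New critical path: Avionics→Integrate→Countdown = 12+5+4 = 21 ⇒ 21 days.
Change in finish: 21 − 19 = +2 days.

2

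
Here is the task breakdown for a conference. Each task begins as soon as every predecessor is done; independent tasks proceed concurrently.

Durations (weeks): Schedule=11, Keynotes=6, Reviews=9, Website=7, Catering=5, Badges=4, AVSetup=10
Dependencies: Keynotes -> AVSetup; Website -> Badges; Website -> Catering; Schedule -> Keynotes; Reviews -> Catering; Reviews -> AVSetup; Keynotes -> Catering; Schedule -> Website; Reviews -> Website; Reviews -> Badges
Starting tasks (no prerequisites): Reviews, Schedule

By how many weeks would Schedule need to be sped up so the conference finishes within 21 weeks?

Current finish: 27 weeks; target: 21.
Schedule is on every critical path, so each week cut from Schedule cuts the finish by one (this holds down to a finish of 21).
Need 27 − 21 = 6 weeks off Schedule → Schedule becomes 5 weeks, finish becomes 21.

6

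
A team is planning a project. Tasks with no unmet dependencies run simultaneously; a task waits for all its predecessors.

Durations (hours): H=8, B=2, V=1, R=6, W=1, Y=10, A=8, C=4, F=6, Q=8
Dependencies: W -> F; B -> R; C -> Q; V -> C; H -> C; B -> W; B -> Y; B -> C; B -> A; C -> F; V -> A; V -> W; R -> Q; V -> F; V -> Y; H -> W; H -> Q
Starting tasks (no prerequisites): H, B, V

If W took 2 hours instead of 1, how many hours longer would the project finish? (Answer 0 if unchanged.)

The binding path is H→C→Q = 8+4+8 = 20; finish at 20 hours.
The longest path through W is only 15 hours, so W has float 5.
No other chain overtakes it, so the finish is 20 hours.
Change in finish: 20 − 20 = +0 hours.

0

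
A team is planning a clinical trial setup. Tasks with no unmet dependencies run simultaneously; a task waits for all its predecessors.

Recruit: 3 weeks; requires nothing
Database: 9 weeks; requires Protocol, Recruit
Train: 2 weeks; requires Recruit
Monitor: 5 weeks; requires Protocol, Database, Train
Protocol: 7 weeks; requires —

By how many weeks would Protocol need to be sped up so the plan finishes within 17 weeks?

4

Current finish: 21 weeks; target: 17.
Protocol is on every critical path, so each week cut from Protocol cuts the finish by one (this holds down to a finish of 17).
Need 21 − 17 = 4 weeks off Protocol → Protocol becomes 3 weeks, finish becomes 17.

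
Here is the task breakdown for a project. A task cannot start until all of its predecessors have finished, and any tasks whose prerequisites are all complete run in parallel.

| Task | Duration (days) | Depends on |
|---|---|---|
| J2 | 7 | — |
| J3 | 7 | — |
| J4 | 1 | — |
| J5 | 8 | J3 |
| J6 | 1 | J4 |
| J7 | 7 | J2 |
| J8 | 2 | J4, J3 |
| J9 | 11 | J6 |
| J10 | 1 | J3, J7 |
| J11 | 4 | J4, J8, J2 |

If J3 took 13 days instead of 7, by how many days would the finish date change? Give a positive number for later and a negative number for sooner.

6

Critical path before the change: J3→J5 = 7+8 = 15 giving 15 days.
J3 lies on that path, so at 13 days the path becomes 21 days.
That remains the longest chain; total 21 days.
Change in finish: 21 − 15 = +6 days.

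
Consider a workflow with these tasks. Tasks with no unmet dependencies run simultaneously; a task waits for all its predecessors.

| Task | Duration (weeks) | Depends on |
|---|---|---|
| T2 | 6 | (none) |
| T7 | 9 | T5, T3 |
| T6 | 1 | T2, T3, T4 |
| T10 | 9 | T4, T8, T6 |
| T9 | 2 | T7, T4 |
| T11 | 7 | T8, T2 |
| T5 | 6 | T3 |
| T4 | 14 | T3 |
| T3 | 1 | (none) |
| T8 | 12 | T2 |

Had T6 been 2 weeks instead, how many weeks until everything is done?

Critical path before the change: T2→T8→T10 = 6+12+9 = 27 giving 27 weeks.
The longest path through T6 is only 25 weeks, so T6 has float 2.
No other chain overtakes it, so the finish is 27 weeks.

27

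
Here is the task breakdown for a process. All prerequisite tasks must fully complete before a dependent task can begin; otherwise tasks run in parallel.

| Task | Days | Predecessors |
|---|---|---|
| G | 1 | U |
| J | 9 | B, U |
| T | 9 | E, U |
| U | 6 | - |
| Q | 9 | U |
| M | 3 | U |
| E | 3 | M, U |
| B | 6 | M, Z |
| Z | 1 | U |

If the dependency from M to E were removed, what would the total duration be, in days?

With the dependency in place, U→M→B→J = 6+3+6+9 = 24 sets the finish at 24 days.
Without M→E, E's earliest start moves from 9 to 6.
New critical path: U→M→B→J = 6+3+6+9 = 24 ⇒ 24 days.

24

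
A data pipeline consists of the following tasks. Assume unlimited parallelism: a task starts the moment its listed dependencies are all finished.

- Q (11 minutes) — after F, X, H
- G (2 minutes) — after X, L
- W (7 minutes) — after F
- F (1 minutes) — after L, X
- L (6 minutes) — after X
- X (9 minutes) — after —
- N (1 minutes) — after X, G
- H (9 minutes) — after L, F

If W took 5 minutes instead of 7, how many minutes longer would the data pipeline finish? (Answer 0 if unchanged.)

0

As given, the longest chain is X→L→F→H→Q = 9+6+1+9+11 = 36, so the finish is 36 minutes.
W has 13 minutes of float (longest path through it is 23).
The critical path is still X→L→F→H→Q; finish is now 36 minutes.
Change in finish: 36 − 36 = +0 minutes.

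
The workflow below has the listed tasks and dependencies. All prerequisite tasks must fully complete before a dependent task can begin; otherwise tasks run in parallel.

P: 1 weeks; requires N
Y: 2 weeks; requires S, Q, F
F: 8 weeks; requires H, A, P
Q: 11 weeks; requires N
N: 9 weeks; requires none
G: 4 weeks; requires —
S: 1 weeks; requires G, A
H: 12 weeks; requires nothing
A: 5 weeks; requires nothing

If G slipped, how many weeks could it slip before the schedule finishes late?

The longest chain is N→Q→Y = 9+11+2 = 22; overall finish 22 weeks.
Longest path through G: 7 weeks (earliest finish 4, latest finish 19).
Slack of G = 15 − 0 = 15 weeks.

15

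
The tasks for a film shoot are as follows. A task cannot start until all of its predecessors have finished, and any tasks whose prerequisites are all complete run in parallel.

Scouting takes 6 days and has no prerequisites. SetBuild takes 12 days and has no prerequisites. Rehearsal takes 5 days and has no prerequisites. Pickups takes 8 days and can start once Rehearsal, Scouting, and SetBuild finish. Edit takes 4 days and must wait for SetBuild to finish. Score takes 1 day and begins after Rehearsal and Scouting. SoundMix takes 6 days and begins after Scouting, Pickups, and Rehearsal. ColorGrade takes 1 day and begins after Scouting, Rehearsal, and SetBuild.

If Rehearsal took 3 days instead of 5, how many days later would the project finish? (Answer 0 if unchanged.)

Critical path before the change: SetBuild→Pickups→SoundMix = 12+8+6 = 26 giving 26 days.
Rehearsal has 7 days of float (longest path through it is 19).
The critical path is still SetBuild→Pickups→SoundMix; finish is now 26 days.
Change in finish: 26 − 26 = +0 days.

0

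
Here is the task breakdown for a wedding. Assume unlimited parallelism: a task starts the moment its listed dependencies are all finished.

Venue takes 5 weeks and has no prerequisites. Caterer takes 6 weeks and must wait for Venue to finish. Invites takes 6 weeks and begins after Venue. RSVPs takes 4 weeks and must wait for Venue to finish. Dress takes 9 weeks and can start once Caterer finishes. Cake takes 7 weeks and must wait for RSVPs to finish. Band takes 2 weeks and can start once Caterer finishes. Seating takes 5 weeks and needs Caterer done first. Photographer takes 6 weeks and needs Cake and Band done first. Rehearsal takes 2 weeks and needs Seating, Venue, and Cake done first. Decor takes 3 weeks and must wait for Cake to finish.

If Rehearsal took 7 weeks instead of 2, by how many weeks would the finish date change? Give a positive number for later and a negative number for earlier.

As given, the longest chain is Venue→RSVPs→Cake→Photographer = 5+4+7+6 = 22, so the finish is 22 weeks.
Rehearsal has 4 weeks of float (longest path through it is 18).
Now Venue→Caterer→Seating→Rehearsal = 5+6+5+7 = 23 is longest, so the finish becomes 23 weeks.
Change in finish: 23 − 22 = +1 weeks.

1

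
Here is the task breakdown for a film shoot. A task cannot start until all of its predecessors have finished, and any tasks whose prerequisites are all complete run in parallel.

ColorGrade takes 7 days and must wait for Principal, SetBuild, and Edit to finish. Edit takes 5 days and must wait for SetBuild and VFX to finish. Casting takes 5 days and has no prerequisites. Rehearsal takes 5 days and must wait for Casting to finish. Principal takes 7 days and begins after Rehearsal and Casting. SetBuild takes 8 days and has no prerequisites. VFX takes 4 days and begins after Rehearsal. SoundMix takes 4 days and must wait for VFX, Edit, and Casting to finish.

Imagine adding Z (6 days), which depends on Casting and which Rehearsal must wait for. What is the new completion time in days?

Originally the schedule takes 26 days.
With Z inserted, Rehearsal now waits for max(Casting, Z).
New critical path: Casting→Z→Rehearsal→VFX→Edit→ColorGrade = 5+6+5+4+5+7 = 32 ⇒ 32 days.

32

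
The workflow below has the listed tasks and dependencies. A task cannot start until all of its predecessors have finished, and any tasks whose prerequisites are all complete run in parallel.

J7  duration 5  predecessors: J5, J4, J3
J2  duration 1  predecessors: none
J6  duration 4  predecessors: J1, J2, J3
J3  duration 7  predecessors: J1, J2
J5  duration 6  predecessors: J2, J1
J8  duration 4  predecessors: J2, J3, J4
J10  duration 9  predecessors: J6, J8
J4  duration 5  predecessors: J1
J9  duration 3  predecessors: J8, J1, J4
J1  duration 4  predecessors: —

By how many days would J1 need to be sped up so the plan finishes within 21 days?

3

Current finish: 24 days; target: 21.
J1 is on every critical path, so each day cut from J1 cuts the finish by one (this holds down to a finish of 21).
Need 24 − 21 = 3 days off J1 → J1 becomes 1 day, finish becomes 21.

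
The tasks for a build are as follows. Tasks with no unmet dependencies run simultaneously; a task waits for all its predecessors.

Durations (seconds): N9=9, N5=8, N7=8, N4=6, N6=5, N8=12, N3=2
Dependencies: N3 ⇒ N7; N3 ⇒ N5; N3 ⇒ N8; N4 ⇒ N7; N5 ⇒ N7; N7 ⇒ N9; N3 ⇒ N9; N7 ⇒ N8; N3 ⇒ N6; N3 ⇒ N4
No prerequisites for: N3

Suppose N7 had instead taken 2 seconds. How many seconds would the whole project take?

24

Baseline: N3→N5→N7→N8 = 2+8+8+12 = 30 → 30 seconds.
N7 lies on that path, so at 2 seconds the path becomes 24 seconds.
The critical path is still N3→N5→N7→N8; finish is now 24 seconds.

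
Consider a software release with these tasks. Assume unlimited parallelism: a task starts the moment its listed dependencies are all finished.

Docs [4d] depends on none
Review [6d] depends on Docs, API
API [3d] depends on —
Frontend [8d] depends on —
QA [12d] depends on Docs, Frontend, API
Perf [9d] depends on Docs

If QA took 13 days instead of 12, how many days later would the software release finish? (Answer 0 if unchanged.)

Actual critical path: Frontend→QA = 8+12 = 20 ⇒ 20 days.
QA is on the critical path; changing it to 13 makes that path 21 days.
The critical path is still Frontend→QA; finish is now 21 days.
Change in finish: 21 − 20 = +1 days.

1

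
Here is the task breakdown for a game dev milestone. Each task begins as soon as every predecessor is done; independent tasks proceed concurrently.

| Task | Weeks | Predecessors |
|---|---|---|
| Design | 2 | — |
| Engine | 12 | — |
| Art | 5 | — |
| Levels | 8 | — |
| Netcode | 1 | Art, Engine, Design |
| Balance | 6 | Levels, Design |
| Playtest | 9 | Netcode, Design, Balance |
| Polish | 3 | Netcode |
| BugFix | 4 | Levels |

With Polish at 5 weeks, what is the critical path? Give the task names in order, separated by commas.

Actual critical path: Levels→Balance→Playtest = 8+6+9 = 23 ⇒ 23 weeks.
Polish is off the critical path — its longest chain is 16 weeks, giving 7 of slack.
No other chain overtakes it, so the finish is 23 weeks.

Levels, Balance, Playtest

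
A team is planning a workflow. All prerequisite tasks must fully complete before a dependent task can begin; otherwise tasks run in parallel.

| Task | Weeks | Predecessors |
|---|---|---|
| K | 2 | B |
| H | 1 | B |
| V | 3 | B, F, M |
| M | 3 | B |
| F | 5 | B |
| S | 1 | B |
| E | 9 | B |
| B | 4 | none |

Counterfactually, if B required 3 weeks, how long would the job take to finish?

The binding path is B→E = 4+9 = 13; finish at 13 weeks.
B lies on that path, so at 3 weeks the path becomes 12 weeks.
The critical path is still B→E; finish is now 12 weeks.

12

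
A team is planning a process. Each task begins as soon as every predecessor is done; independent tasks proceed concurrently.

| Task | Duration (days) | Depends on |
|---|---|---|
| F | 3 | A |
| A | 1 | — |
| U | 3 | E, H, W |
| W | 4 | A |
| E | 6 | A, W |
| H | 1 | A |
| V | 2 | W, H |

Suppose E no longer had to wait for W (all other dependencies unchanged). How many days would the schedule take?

10

With the dependency in place, A→W→E→U = 1+4+6+3 = 14 sets the finish at 14 days.
Without W→E, E's earliest start moves from 5 to 1.
New critical path: A→E→U = 1+6+3 = 10 ⇒ 10 days.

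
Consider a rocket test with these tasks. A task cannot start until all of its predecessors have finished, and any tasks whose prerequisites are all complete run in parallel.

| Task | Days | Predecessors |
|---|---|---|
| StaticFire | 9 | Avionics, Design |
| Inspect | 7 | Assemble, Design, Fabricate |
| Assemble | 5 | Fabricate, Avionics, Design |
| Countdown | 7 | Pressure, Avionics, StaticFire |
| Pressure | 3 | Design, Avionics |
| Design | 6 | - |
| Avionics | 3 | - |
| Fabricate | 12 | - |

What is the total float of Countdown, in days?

2

The longest chain is Fabricate→Assemble→Inspect = 12+5+7 = 24; overall finish 24 days.
The longest chain containing Countdown totals 22 days.
So Countdown can slip 24 − 22 = 2 days.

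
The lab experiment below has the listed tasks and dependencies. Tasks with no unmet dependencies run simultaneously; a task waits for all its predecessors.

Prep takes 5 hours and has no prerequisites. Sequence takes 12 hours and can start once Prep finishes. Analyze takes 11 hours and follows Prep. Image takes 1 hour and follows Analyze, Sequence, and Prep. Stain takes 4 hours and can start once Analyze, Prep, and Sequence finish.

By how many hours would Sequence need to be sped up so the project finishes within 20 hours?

1

Current finish: 21 hours; target: 20.
Sequence is on every critical path, so each hour cut from Sequence cuts the finish by one (this holds down to a finish of 20).
Need 21 − 20 = 1 hour off Sequence → Sequence becomes 11 hours, finish becomes 20.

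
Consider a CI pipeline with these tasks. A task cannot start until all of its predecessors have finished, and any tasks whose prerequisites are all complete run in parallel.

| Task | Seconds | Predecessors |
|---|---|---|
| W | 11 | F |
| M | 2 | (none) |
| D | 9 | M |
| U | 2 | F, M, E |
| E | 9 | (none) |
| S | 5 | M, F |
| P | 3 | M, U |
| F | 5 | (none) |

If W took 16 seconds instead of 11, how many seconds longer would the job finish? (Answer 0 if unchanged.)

5

Actual critical path: F→W = 5+11 = 16 ⇒ 16 seconds.
Since W is critical, the +5 change carries straight to that chain (now 21 seconds).
That remains the longest chain; total 21 seconds.
Change in finish: 21 − 16 = +5 seconds.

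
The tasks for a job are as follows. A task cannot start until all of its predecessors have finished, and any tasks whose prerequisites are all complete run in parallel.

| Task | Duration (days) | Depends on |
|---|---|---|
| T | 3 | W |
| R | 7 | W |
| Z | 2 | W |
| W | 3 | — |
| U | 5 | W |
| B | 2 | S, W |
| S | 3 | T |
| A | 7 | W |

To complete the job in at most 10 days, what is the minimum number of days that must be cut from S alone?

1

Current finish: 11 days; target: 10.
S is on every critical path, so each day cut from S cuts the finish by one (this holds down to a finish of 10).
Need 11 − 10 = 1 day off S → S becomes 2 days, finish becomes 10.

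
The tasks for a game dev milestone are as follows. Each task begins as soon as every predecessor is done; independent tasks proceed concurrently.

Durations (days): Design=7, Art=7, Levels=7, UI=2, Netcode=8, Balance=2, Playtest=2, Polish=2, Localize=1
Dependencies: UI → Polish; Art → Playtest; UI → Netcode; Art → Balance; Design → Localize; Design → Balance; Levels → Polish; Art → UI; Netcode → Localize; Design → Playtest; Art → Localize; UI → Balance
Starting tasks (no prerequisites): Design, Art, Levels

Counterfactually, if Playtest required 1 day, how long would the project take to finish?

18

Actual critical path: Art→UI→Netcode→Localize = 7+2+8+1 = 18 ⇒ 18 days.
Playtest is off the critical path — its longest chain is 9 days, giving 9 of slack.
That remains the longest chain; total 18 days.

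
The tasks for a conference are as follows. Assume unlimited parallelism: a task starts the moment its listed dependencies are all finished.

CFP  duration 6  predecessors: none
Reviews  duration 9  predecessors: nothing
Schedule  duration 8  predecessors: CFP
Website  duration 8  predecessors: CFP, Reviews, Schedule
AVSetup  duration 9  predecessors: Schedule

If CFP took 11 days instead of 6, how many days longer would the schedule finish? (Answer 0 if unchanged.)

As given, the longest chain is CFP→Schedule→AVSetup = 6+8+9 = 23, so the finish is 23 days.
CFP is on the critical path; changing it to 11 makes that path 28 days.
That remains the longest chain; total 28 days.
Change in finish: 28 − 23 = +5 days.

5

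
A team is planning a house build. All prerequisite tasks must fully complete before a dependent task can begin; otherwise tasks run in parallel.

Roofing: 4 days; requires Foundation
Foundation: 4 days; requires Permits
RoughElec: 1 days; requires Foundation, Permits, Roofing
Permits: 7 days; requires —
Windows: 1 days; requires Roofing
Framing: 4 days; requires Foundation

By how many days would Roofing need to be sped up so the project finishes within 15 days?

1

Current finish: 16 days; target: 15.
Roofing is on every critical path, so each day cut from Roofing cuts the finish by one (this holds down to a finish of 15).
Need 16 − 15 = 1 day off Roofing → Roofing becomes 3 days, finish becomes 15.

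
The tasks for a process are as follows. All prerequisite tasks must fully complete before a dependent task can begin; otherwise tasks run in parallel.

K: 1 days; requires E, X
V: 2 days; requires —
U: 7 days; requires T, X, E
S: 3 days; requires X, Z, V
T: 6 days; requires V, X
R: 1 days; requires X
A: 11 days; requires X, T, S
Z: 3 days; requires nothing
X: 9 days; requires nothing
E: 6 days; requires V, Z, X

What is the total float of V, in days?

7

The longest chain is X→T→A = 9+6+11 = 26; overall finish 26 days.
The longest chain containing V totals 19 days.
So V can slip 9 − 2 = 7 days.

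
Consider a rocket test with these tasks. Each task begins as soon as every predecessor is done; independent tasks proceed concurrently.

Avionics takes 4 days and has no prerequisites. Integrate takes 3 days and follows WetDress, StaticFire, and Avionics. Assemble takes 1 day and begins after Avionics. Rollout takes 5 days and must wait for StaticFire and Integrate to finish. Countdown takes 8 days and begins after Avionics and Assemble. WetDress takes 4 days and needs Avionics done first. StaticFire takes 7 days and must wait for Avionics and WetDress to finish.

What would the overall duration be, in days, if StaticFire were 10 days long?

26

Actual critical path: Avionics→WetDress→StaticFire→Integrate→Rollout = 4+4+7+3+5 = 23 ⇒ 23 days.
StaticFire lies on that path, so at 10 days the path becomes 26 days.
That remains the longest chain; total 26 days.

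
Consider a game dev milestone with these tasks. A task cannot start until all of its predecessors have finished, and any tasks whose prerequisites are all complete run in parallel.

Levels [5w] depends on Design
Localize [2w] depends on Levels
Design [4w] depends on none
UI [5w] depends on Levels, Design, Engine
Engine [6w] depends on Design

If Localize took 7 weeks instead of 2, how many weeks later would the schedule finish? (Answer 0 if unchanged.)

Actual critical path: Design→Engine→UI = 4+6+5 = 15 ⇒ 15 weeks.
Localize is off the critical path — its longest chain is 11 weeks, giving 4 of slack.
Now Design→Levels→Localize = 4+5+7 = 16 is longest, so the finish becomes 16 weeks.
Change in finish: 16 − 15 = +1 weeks.

1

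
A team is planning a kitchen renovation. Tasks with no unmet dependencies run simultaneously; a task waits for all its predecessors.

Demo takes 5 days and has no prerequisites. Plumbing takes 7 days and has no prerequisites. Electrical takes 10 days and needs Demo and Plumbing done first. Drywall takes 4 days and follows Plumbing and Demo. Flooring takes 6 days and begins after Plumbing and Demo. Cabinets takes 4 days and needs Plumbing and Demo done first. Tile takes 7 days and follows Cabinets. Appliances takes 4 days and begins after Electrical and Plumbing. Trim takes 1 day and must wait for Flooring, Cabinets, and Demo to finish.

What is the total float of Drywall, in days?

Critical path: Plumbing→Electrical→Appliances = 7+10+4 = 21, so the finish is 21 days.
Longest path through Drywall: 11 days (earliest finish 11, latest finish 21).
Slack of Drywall = 17 − 7 = 10 days.

10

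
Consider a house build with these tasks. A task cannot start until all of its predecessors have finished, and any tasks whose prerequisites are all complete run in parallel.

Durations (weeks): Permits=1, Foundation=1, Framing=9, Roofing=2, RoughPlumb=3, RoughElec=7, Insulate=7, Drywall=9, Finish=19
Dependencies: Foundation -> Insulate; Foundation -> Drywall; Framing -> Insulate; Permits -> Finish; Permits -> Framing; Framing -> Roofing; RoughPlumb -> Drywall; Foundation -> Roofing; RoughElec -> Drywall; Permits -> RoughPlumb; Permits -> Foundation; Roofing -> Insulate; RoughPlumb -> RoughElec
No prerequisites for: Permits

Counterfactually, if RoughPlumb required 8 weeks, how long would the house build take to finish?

Baseline: Permits→RoughPlumb→RoughElec→Drywall = 1+3+7+9 = 20 → 20 weeks.
RoughPlumb is on the critical path; changing it to 8 makes that path 25 weeks.
That remains the longest chain; total 25 weeks.

25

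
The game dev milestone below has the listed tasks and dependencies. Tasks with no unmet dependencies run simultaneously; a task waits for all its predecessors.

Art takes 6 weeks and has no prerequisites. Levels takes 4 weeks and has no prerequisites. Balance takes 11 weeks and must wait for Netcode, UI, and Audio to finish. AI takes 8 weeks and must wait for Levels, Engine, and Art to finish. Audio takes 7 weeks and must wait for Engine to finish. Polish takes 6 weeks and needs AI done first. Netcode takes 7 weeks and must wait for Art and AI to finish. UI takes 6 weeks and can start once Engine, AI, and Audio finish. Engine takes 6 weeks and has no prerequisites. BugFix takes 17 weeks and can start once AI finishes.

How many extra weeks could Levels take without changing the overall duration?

2

Critical path: Engine→AI→Netcode→Balance = 6+8+7+11 = 32, so the finish is 32 weeks.
The longest chain containing Levels totals 30 weeks.
Slack of Levels = 2 − 0 = 2 weeks.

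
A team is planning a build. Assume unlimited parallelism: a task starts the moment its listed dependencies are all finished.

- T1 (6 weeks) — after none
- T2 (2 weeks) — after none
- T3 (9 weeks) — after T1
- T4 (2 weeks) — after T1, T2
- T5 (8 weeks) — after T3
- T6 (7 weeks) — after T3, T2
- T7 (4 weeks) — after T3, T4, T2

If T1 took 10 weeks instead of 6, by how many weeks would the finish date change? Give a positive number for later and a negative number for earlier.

4

Baseline: T1→T3→T5 = 6+9+8 = 23 → 23 weeks.
T1 is on the critical path; changing it to 10 makes that path 27 weeks.
That remains the longest chain; total 27 weeks.
Change in finish: 27 − 23 = +4 weeks.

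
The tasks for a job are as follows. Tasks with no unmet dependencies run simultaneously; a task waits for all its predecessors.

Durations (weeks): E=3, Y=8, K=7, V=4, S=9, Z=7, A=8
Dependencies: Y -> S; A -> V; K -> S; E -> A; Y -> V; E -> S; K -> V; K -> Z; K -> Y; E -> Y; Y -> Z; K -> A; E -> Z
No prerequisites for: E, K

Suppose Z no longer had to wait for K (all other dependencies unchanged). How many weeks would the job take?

24

Original critical path: K→Y→S = 7+8+9 = 24 ⇒ 24 weeks.
Dropping K→Z doesn't change Z's earliest start (15); another predecessor still binds.
The longest chain is now K→Y→S = 7+8+9 = 24, so the job takes 24 weeks.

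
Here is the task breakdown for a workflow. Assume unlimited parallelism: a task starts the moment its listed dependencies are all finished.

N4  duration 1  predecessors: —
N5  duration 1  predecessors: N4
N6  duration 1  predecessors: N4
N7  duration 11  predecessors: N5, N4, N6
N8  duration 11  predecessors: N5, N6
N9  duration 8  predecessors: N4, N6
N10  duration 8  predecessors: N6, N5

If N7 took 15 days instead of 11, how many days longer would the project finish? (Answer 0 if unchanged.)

Critical path before the change: N4→N5→N7 = 1+1+11 = 13 giving 13 days.
N7 lies on that path, so at 15 days the path becomes 17 days.
That remains the longest chain; total 17 days.
Change in finish: 17 − 13 = +4 days.

4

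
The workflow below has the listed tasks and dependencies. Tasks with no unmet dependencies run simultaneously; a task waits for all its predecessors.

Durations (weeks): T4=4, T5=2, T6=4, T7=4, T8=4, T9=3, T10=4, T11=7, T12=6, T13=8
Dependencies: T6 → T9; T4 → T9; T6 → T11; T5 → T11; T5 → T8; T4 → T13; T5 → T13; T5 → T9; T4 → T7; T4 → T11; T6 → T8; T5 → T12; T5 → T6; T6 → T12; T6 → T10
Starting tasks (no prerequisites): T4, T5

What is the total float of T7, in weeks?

5

Critical path: T5→T6→T11 = 2+4+7 = 13, so the finish is 13 weeks.
The longest chain containing T7 totals 8 weeks.
Float = 13 − 8 = 5.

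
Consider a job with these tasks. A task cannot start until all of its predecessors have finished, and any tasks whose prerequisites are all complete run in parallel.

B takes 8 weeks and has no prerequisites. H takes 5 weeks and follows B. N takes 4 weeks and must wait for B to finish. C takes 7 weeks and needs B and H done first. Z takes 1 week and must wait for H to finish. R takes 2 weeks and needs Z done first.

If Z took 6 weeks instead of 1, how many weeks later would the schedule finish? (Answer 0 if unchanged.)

1

Baseline: B→H→C = 8+5+7 = 20 → 20 weeks.
Z is off the critical path — its longest chain is 16 weeks, giving 4 of slack.
Now B→H→Z→R = 8+5+6+2 = 21 is longest, so the finish becomes 21 weeks.
Change in finish: 21 − 20 = +1 weeks.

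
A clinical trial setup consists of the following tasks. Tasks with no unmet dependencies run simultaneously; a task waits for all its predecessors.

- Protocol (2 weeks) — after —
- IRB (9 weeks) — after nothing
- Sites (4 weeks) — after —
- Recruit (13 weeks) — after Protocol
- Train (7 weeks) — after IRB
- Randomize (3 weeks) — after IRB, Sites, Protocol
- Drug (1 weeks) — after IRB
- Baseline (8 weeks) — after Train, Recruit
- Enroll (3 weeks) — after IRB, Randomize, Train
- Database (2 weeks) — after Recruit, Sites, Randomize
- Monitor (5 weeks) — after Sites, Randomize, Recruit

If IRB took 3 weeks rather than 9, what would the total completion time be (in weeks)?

The binding path is IRB→Train→Baseline = 9+7+8 = 24; finish at 24 weeks.
Since IRB is critical, the -6 change carries straight to that chain (now 18 weeks).
The binding chain switches to Protocol→Recruit→Baseline = 2+13+8 = 23; finish 23 weeks.

23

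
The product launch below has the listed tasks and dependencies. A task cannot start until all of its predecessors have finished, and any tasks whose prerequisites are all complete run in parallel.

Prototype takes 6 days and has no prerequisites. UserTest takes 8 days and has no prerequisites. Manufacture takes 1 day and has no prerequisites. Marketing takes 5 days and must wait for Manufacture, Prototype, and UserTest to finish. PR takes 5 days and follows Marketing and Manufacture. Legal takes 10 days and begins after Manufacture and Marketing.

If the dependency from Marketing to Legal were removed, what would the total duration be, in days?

18

Original critical path: UserTest→Marketing→Legal = 8+5+10 = 23 ⇒ 23 days.
Without Marketing→Legal, Legal's earliest start moves from 13 to 1.
After: UserTest→Marketing→PR = 8+5+5 = 18 → 18 days.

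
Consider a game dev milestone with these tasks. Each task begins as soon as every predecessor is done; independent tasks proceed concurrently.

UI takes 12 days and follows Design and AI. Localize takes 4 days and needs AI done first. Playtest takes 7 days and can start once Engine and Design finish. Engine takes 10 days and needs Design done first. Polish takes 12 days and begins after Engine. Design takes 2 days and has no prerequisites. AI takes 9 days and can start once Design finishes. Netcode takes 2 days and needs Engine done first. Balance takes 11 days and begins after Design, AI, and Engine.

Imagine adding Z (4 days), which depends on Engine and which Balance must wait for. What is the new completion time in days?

Originally the plan takes 24 days.
With Z inserted, Balance now waits for max(Design, AI, Engine, Z).
New critical path: Design→Engine→Z→Balance = 2+10+4+11 = 27 ⇒ 27 days.

27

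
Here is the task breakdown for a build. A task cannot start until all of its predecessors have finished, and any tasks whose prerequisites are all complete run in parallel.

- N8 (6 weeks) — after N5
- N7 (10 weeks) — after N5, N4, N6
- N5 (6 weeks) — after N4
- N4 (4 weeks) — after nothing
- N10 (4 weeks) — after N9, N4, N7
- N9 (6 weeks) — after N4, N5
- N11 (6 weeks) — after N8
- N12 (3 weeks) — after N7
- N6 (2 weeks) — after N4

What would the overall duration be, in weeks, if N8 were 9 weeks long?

Critical path before the change: N4→N5→N7→N10 = 4+6+10+4 = 24 giving 24 weeks.
N8 has 2 weeks of float (longest path through it is 22).
New critical path: N4→N5→N8→N11 = 4+6+9+6 = 25 ⇒ 25 weeks.

25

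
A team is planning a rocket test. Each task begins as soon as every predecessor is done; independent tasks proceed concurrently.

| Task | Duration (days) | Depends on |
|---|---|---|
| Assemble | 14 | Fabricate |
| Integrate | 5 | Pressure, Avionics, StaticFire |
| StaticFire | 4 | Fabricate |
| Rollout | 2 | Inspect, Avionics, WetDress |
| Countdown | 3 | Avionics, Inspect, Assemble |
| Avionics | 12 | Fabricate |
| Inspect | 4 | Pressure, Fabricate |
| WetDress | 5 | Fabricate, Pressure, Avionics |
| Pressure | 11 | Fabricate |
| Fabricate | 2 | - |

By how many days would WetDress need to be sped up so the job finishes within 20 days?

Current finish: 21 days; target: 20.
WetDress is on every critical path, so each day cut from WetDress cuts the finish by one (this holds down to a finish of 20).
Need 21 − 20 = 1 day off WetDress → WetDress becomes 4 days, finish becomes 20.

1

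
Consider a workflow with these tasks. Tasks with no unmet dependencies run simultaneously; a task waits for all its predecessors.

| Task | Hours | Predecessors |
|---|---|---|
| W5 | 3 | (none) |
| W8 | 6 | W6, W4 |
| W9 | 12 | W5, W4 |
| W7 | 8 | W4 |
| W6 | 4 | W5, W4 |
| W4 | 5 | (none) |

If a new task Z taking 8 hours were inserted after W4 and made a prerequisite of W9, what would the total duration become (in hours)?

Originally the schedule takes 17 hours.
With Z inserted, W9 now waits for max(W5, W4, Z).
New critical path: W4→Z→W9 = 5+8+12 = 25 ⇒ 25 hours.

25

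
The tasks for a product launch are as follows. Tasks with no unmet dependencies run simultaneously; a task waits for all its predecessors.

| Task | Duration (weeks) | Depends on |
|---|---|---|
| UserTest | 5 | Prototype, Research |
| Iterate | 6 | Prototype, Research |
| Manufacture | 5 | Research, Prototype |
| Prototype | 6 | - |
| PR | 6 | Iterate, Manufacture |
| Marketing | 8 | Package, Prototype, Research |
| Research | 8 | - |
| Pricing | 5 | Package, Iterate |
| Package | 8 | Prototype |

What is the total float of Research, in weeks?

Prototype→Package→Marketing = 6+8+8 = 22 sets the makespan at 22 weeks.
Research finishes as early as 8 and must finish by 10.
So Research can slip 10 − 8 = 2 weeks.

2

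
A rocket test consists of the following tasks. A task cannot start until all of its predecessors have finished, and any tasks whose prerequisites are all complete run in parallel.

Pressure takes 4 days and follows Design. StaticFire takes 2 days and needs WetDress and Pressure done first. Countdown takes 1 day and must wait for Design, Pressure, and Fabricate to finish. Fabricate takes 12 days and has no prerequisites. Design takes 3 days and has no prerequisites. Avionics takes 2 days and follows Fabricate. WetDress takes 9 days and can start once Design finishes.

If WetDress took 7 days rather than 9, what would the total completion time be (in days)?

14

Baseline: Design→WetDress→StaticFire = 3+9+2 = 14 → 14 days.
WetDress lies on that path, so at 7 days the path becomes 12 days.
Now Fabricate→Avionics = 12+2 = 14 is longest, so the finish becomes 14 days.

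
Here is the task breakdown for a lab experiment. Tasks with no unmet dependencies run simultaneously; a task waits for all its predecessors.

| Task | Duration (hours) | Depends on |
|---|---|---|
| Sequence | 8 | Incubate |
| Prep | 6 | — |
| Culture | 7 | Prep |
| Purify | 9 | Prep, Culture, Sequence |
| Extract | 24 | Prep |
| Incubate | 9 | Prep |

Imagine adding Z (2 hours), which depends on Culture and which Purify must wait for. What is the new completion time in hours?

Originally the plan takes 32 hours.
With Z inserted, Purify now waits for max(Prep, Culture, Sequence, Z).
New critical path: Prep→Incubate→Sequence→Purify = 6+9+8+9 = 32 ⇒ 32 hours.

32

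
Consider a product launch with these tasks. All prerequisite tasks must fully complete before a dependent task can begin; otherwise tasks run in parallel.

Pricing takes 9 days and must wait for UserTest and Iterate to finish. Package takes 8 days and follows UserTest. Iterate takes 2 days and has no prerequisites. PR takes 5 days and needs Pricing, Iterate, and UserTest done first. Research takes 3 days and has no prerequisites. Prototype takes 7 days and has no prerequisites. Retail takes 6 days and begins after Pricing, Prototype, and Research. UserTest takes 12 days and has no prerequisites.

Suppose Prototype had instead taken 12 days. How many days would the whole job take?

The binding path is UserTest→Pricing→Retail = 12+9+6 = 27; finish at 27 days.
Prototype has 14 days of float (longest path through it is 13).
The critical path is still UserTest→Pricing→Retail; finish is now 27 days.

27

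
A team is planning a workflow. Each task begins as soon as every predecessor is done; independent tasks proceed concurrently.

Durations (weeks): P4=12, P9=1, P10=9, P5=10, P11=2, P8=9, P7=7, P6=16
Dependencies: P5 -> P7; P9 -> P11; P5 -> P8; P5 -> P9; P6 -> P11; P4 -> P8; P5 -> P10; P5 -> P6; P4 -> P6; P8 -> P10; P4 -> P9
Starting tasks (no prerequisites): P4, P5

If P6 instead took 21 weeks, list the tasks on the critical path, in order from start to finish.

Actual critical path: P4→P6→P11 = 12+16+2 = 30 ⇒ 30 weeks.
P6 is on the critical path; changing it to 21 makes that path 35 weeks.
That remains the longest chain; total 35 weeks.

P4, P6, P11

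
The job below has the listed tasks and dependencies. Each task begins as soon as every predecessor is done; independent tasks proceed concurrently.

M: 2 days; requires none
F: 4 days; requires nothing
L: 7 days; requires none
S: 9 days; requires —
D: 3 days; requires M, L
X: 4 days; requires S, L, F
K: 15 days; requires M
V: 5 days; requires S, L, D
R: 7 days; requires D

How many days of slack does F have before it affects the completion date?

Critical path: M→K = 2+15 = 17, so the finish is 17 days.
Longest path through F: 8 days (earliest finish 4, latest finish 13).
Slack of F = 9 − 0 = 9 days.

9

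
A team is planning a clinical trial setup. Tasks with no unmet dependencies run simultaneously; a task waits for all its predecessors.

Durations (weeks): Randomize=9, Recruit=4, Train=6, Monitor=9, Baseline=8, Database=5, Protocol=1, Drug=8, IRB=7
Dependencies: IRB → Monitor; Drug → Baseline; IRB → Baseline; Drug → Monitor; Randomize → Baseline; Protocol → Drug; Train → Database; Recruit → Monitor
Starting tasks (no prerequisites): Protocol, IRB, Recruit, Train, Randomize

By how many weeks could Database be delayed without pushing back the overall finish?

7

Protocol→Drug→Monitor = 1+8+9 = 18 sets the makespan at 18 weeks.
Longest path through Database: 11 weeks (earliest finish 11, latest finish 18).
Float = 18 − 11 = 7.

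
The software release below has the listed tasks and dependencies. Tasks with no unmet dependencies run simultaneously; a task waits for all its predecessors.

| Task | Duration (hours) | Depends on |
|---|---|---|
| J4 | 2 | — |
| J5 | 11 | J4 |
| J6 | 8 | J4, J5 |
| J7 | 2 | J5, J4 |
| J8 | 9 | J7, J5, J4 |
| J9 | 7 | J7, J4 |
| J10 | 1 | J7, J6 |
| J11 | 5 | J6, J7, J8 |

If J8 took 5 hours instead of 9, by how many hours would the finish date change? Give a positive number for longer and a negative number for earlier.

The binding path is J4→J5→J7→J8→J11 = 2+11+2+9+5 = 29; finish at 29 hours.
J8 lies on that path, so at 5 hours the path becomes 25 hours.
Now J4→J5→J6→J11 = 2+11+8+5 = 26 is longest, so the finish becomes 26 hours.
Change in finish: 26 − 29 = -3 hours.

-3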